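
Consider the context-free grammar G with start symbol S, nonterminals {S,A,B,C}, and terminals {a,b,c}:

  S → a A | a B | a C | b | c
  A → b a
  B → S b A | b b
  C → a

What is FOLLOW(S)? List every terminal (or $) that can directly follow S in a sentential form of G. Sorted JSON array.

FIRST iteration:
round 1:
  A via A→b a: +{b}
  B via B→b b: +{b}
  C via C→a: +{a}
  S via S→a A: +{a}
  S via S→b: +{b}
  S via S→c: +{c}
  FIRST[S]={a,b,c}  FIRST[A]={b}  FIRST[B]={b}  FIRST[C]={a}
round 2:
  B via B→S b A: +{a,c}
  FIRST[S]={a,b,c}  FIRST[A]={b}  FIRST[B]={a,b,c}  FIRST[C]={a}
round 3: (stable)
  FIRST[S]={a,b,c}  FIRST[A]={b}  FIRST[B]={a,b,c}  FIRST[C]={a}

Compute FOLLOW by fixpoint:
initialize: $ ∈ FOLLOW(S)
[1]
  B→S b A: FOLLOW(S) ⊇ FIRST(b) = {b}; new: +{b}
  S→a A: FOLLOW(A) ⊇ FOLLOW(S) ⊇ {$,b}; new: +{$,b}
  S→a B: FOLLOW(B) ⊇ FOLLOW(S) ⊇ {$,b}; new: +{$,b}
  S→a C: FOLLOW(C) ⊇ FOLLOW(S) ⊇ {$,b}; new: +{$,b}
  S: {$,b}  A: {$,b}  B: {$,b}  C: {$,b}
[2] (no change)
  S: {$,b}  A: {$,b}  B: {$,b}  C: {$,b}

FOLLOW(S) = ["$", "b"]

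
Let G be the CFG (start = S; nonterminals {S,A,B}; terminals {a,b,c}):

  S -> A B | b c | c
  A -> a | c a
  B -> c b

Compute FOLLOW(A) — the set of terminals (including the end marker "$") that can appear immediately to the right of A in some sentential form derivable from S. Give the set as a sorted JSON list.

Compute FIRST by fixpoint:
round 1:
  A via A→a: +{a}
  A via A→c a: +{c}
  B via B→c b: +{c}
  S via S→A B: +{a,c}
  S via S→b c: +{b}
  FIRST[S]={a,b,c}  FIRST[A]={a,c}  FIRST[B]={c}
round 2: (stable)
  FIRST[S]={a,b,c}  FIRST[A]={a,c}  FIRST[B]={c}

FOLLOW sets:
initialize: $ ∈ FOLLOW(S)
round 1:
  S→A B: FOLLOW(A) ⊇ FIRST(B) = {c}; new: +{c}
  S→A B: FOLLOW(B) ⊇ FOLLOW(S) ⊇ {$}; new: +{$}
  S: {$}  A: {c}  B: {$}
round 2: (no change)
  S: {$}  A: {c}  B: {$}

FOLLOW(A) = ["c"]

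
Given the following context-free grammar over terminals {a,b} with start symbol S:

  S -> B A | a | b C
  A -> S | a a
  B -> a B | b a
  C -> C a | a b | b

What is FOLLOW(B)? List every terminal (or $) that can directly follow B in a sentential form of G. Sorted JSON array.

FIRST sets, iterate to fixpoint:
round 1:
  A via A→a a: +{a}
  B via B→a B: +{a}
  B via B→b a: +{b}
  C via C→a b: +{a}
  C via C→b: +{b}
  S via S→B A: +{a,b}
  FIRST(S)={a,b}  FIRST(A)={a}  FIRST(B)={a,b}  FIRST(C)={a,b}
round 2:
  A via A→S: +{b}
  FIRST(S)={a,b}  FIRST(A)={a,b}  FIRST(B)={a,b}  FIRST(C)={a,b}
round 3: (stable)
  FIRST(S)={a,b}  FIRST(A)={a,b}  FIRST(B)={a,b}  FIRST(C)={a,b}

FOLLOW iteration:
seed FOLLOW(S) with $
round 1:
  C→C a: FOLLOW(C) ⊇ FIRST(a) = {a}; new: +{a}
  S→B A: FOLLOW(B) ⊇ FIRST(A) = {a,b}; new: +{a,b}
  S→B A: FOLLOW(A) ⊇ FOLLOW(S) ⊇ {$}; new: +{$}
  S→b C: FOLLOW(C) ⊇ FOLLOW(S) ⊇ {$}; new: +{$}
  FOLLOW(S)={$}  FOLLOW(A)={$}  FOLLOW(B)={a,b}  FOLLOW(C)={$,a}
round 2: — fixpoint
  FOLLOW(S)={$}  FOLLOW(A)={$}  FOLLOW(B)={a,b}  FOLLOW(C)={$,a}

FOLLOW(B) = ["a", "b"]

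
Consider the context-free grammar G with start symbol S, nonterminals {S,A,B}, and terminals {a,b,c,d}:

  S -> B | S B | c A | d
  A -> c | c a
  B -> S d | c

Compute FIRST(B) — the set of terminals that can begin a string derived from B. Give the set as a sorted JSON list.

FIRST iteration:
round 1:
  A via A→c: +{c}
  B via B→c: +{c}
  S via S→B: +{c}
  S via S→d: +{d}
  FIRST(S)={c,d}  FIRST(A)={c}  FIRST(B)={c}
round 2:
  B via B→S d: +{d}
  FIRST(S)={c,d}  FIRST(A)={c}  FIRST(B)={c,d}
round 3: (stable)
  FIRST(S)={c,d}  FIRST(A)={c}  FIRST(B)={c,d}

FIRST(B) = ["c", "d"]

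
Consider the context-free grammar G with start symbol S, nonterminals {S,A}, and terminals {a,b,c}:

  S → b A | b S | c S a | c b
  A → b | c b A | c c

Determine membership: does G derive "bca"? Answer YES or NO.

Convert to CNF:
  S -> T0 T1 | T0 X4 | T1 A | T1 S
  A -> T0 T0 | T0 X3 | b
  T0 -> c
  T1 -> b
  T2 -> a
  X3 -> T1 A
  X4 -> S T2

CYK table (by increasing span):
  T[0,0] 'b' = {A,T1}  orig:{A}
  T[1,1] 'c' = {T0}  orig:{}
  T[2,2] 'a' = {T2}  orig:{}
  T[0,1] 'bc' = ∅
  T[1,2] 'ca' = ∅
  T[0,2] 'bca' = ∅

S ∉ T[0,2] ⇒ NO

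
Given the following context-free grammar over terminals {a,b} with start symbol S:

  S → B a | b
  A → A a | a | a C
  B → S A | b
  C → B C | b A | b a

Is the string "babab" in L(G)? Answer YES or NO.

CNF form of G:
  S -> B T0 | b
  A -> A T0 | T0 C | a
  B -> S A | b
  C -> B C | T1 A | T1 T0
  T0 -> a
  T1 -> b

Fill CYK table bottom-up:
  [0..0]={B,S,T1}  "b"  orig:{B,S}
  [1..1]={A,T0}  "a"  orig:{A}
  [2..2]={B,S,T1}  "b"  orig:{B,S}
  [3..3]={A,T0}  "a"  orig:{A}
  [4..4]={B,S,T1}  "b"  orig:{B,S}
  [0..1]={B,C,S}  "ba"
  [1..2]=∅  "ab"
  [2..3]={B,C,S}  "ba"
  [3..4]=∅  "ab"
  [0..2]=∅  "bab"
  [1..3]={A}  "aba"
  [2..4]=∅  "bab"
  [0..3]={B,C}  "baba"
  [1..4]=∅  "abab"
  [0..4]=∅  "babab"

S ∉ T[0,4] ⇒ NO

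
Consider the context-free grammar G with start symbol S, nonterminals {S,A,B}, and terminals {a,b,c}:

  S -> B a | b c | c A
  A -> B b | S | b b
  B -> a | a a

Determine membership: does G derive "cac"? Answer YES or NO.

Convert to CNF:
  S -> B T0 | T1 T2 | T2 A
  A -> B T0 | B T1 | T1 T1 | T1 T2 | T2 A
  B -> T0 T0 | a
  T0 -> a
  T1 -> b
  T2 -> c

Fill CYK table bottom-up:
  [0..0]={T2}  "c"  orig:{}
  [1..1]={B,T0}  "a"  orig:{B}
  [2..2]={T2}  "c"  orig:{}
  [0..1]=∅  "ca"
  [1..2]=∅  "ac"
  [0..2]=∅  "cac"

S ∉ T[0,2] ⇒ NO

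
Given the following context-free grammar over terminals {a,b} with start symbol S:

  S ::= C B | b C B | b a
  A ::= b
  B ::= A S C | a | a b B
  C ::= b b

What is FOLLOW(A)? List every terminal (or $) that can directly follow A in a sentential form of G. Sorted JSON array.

Compute FIRST by fixpoint:
pass 1:
  A via A→b: +{b}
  B via B→A S C: +{b}
  B via B→a: +{a}
  C via C→b b: +{b}
  S via S→C B: +{b}
  FIRST(S)={b}  FIRST(A)={b}  FIRST(B)={a,b}  FIRST(C)={b}
pass 2: done
  FIRST(S)={b}  FIRST(A)={b}  FIRST(B)={a,b}  FIRST(C)={b}

Compute FOLLOW by fixpoint:
initialize: $ ∈ FOLLOW(S)
pass 1:
  B→A S C: FOLLOW(A) ⊇ FIRST(S) = {b}; new: +{b}
  B→A S C: FOLLOW(S) ⊇ FIRST(C) = {b}; new: +{b}
  S→C B: FOLLOW(C) ⊇ FIRST(B) = {a,b}; new: +{a,b}
  S→C B: FOLLOW(B) ⊇ FOLLOW(S) ⊇ {$,b}; new: +{$,b}
  FOLLOW(S)={$,b}  FOLLOW(A)={b}  FOLLOW(B)={$,b}  FOLLOW(C)={a,b}
pass 2:
  B→A S C: FOLLOW(C) ⊇ FOLLOW(B) ⊇ {$,b}; new: +{$}
  FOLLOW(S)={$,b}  FOLLOW(A)={b}  FOLLOW(B)={$,b}  FOLLOW(C)={$,a,b}
pass 3: (stable)
  FOLLOW(S)={$,b}  FOLLOW(A)={b}  FOLLOW(B)={$,b}  FOLLOW(C)={$,a,b}

FOLLOW(A) = ["b"]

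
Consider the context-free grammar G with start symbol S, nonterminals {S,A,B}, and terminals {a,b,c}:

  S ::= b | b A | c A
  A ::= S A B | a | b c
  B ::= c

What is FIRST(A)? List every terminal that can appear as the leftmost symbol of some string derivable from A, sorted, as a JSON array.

FIRST sets, iterate to fixpoint:
round 1:
  A via A→a: +{a}
  A via A→b c: +{b}
  B via B→c: +{c}
  S via S→b: +{b}
  S via S→c A: +{c}
  FIRST[S]={b,c}  FIRST[A]={a,b}  FIRST[B]={c}
round 2:
  A via A→S A B: +{c}
  FIRST[S]={b,c}  FIRST[A]={a,b,c}  FIRST[B]={c}
round 3: (no change)
  FIRST[S]={b,c}  FIRST[A]={a,b,c}  FIRST[B]={c}

FIRST(A) = ["a", "b", "c"]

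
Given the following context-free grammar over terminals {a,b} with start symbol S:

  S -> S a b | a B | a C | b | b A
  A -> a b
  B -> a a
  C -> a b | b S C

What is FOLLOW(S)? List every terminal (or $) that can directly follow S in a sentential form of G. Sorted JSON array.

FIRST sets, iterate to fixpoint:
[1]
  A via A→a b: +{a}
  B via B→a a: +{a}
  C via C→a b: +{a}
  C via C→b S C: +{b}
  S via S→a B: +{a}
  S via S→b: +{b}
  FIRST(S)={a,b}  FIRST(A)={a}  FIRST(B)={a}  FIRST(C)={a,b}
[2] (no change)
  FIRST(S)={a,b}  FIRST(A)={a}  FIRST(B)={a}  FIRST(C)={a,b}

FOLLOW iteration:
FOLLOW(S) := {$}
iter 1:
  C→b S C: FOLLOW(S) ⊇ FIRST(C) = {a,b}; new: +{a,b}
  S→a B: FOLLOW(B) ⊇ FOLLOW(S) ⊇ {$,a,b}; new: +{$,a,b}
  S→a C: FOLLOW(C) ⊇ FOLLOW(S) ⊇ {$,a,b}; new: +{$,a,b}
  S→b A: FOLLOW(A) ⊇ FOLLOW(S) ⊇ {$,a,b}; new: +{$,a,b}
  FOLLOW[S]={$,a,b}  FOLLOW[A]={$,a,b}  FOLLOW[B]={$,a,b}  FOLLOW[C]={$,a,b}
iter 2: — fixpoint
  FOLLOW[S]={$,a,b}  FOLLOW[A]={$,a,b}  FOLLOW[B]={$,a,b}  FOLLOW[C]={$,a,b}

FOLLOW(S) = ["$", "a", "b"]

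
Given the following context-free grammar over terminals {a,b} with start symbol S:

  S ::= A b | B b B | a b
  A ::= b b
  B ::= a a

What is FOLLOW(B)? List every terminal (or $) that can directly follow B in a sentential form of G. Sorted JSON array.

Compute FIRST by fixpoint:
round 1:
  A via A→b b: +{b}
  B via B→a a: +{a}
  S via S→A b: +{b}
  S via S→B b B: +{a}
  FIRST[S]={a,b}  FIRST[A]={b}  FIRST[B]={a}
round 2: — fixpoint
  FIRST[S]={a,b}  FIRST[A]={b}  FIRST[B]={a}

FOLLOW iteration:
seed FOLLOW(S) with $
iter 1:
  S→A b: FOLLOW(A) ⊇ FIRST(b) = {b}; new: +{b}
  S→B b B: FOLLOW(B) ⊇ FIRST(b) = {b}; new: +{b}
  S→B b B: FOLLOW(B) ⊇ FOLLOW(S) ⊇ {$}; new: +{$}
  FOLLOW[S]={$}  FOLLOW[A]={b}  FOLLOW[B]={$,b}
iter 2: (no change)
  FOLLOW[S]={$}  FOLLOW[A]={b}  FOLLOW[B]={$,b}

FOLLOW(B) = ["$", "b"]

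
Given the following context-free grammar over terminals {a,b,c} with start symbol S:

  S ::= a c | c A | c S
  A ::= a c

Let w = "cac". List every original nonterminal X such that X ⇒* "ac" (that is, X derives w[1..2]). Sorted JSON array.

CNF form of G:
  S -> T0 T1 | T1 A | T1 S
  A -> T0 T1
  T0 -> a
  T1 -> c

Fill CYK table bottom-up (cells [i..j] with 1 ≤ i ≤ j ≤ 2 only):
  T[1,1] 'a' = {T0}  orig:{}
  T[2,2] 'c' = {T1}  orig:{}
  T[1,2] 'ac' = {A,S}

Original NTs in T[1,2] deriving "ac": ["A", "S"]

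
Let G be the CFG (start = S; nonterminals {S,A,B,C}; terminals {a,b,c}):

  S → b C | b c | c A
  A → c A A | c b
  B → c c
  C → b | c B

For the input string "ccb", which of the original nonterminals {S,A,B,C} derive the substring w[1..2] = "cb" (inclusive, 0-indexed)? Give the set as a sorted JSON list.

Convert to CNF:
  S -> T0 A | T1 C | T1 T0
  A -> T0 T1 | T0 X2
  B -> T0 T0
  C -> T0 B | b
  T0 -> c
  T1 -> b
  X2 -> A A

CYK table (by increasing span) (cells [i..j] with 1 ≤ i ≤ j ≤ 2 only):
  [1..1]={T0}  "c"  orig:{}
  [2..2]={C,T1}  "b"  orig:{C}
  [1..2]={A}  "cb"

Original NTs in T[1,2] deriving "cb": ["A"]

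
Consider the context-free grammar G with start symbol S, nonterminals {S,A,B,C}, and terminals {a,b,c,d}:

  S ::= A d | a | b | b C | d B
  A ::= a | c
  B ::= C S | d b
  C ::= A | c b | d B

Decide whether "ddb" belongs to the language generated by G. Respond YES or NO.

Convert to CNF:
  S -> A T0 | T0 B | T1 C | a | b
  A -> a | c
  B -> C S | T0 T1
  C -> T0 B | T2 T1 | a | c
  T0 -> d
  T1 -> b
  T2 -> c

CYK fill:
  [0..0]={T0}  "d"  orig:{}
  [1..1]={T0}  "d"  orig:{}
  [2..2]={S,T1}  "b"  orig:{S}
  [0..1]=∅  "dd"
  [1..2]={B}  "db"
  [0..2]={C,S}  "ddb"

S ∈ T[0,2] ⇒ YES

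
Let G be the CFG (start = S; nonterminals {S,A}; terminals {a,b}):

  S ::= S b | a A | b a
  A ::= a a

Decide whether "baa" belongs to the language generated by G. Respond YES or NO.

CNF form of G:
  S -> S T1 | T0 A | T1 T0
  A -> T0 T0
  T0 -> a
  T1 -> b

CYK fill:
  cell(0,0) b: {T1}  orig:{}
  cell(1,1) a: {T0}  orig:{}
  cell(2,2) a: {T0}  orig:{}
  cell(0,1) ba: {S}
  cell(1,2) aa: {A}
  cell(0,2) baa: ∅

S ∉ T[0,2] ⇒ NO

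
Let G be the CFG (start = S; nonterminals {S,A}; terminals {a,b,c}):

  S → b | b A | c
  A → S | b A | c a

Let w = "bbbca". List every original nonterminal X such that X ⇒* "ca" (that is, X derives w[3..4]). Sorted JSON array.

Convert to CNF:
  S -> T0 A | b | c
  A -> T0 A | T1 T2 | b | c
  T0 -> b
  T1 -> c
  T2 -> a

CYK fill (cells [i..j] with 3 ≤ i ≤ j ≤ 4 only):
  cell(3,3) c: {A,S,T1}  orig:{A,S}
  cell(4,4) a: {T2}  orig:{}
  cell(3,4) ca: {A}

Original NTs in T[3,4] deriving "ca": ["A"]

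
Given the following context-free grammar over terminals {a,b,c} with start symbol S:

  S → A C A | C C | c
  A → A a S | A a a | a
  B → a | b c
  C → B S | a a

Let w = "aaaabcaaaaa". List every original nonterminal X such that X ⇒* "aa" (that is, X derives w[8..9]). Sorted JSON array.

CNF form of G:
  S -> A X5 | C C | c
  A -> A X3 | A X4 | a
  B -> T1 T2 | a
  C -> B S | T0 T0
  T0 -> a
  T1 -> b
  T2 -> c
  X3 -> T0 S
  X4 -> T0 T0
  X5 -> C A

Fill CYK table bottom-up — only the sub-triangle for w[8..9]:
  [8..8]={A,B,T0}  "a"  orig:{A,B}
  [9..9]={A,B,T0}  "a"  orig:{A,B}
  [8..9]={C,X4}  "aa"  orig:{C}

Original NTs in T[8,9] deriving "aa": ["C"]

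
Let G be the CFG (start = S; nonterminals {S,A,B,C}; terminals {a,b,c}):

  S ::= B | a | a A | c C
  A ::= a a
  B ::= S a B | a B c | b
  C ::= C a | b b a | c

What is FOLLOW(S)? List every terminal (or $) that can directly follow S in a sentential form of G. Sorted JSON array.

FIRST iteration:
pass 1:
  A via A→a a: +{a}
  B via B→a B c: +{a}
  B via B→b: +{b}
  C via C→b b a: +{b}
  C via C→c: +{c}
  S via S→B: +{a,b}
  S via S→c C: +{c}
  FIRST[S]={a,b,c}  FIRST[A]={a}  FIRST[B]={a,b}  FIRST[C]={b,c}
pass 2:
  B via B→S a B: +{c}
  FIRST[S]={a,b,c}  FIRST[A]={a}  FIRST[B]={a,b,c}  FIRST[C]={b,c}
pass 3: (no change)
  FIRST[S]={a,b,c}  FIRST[A]={a}  FIRST[B]={a,b,c}  FIRST[C]={b,c}

FOLLOW iteration:
seed FOLLOW(S) with $
round 1:
  B→S a B: FOLLOW(S) ⊇ FIRST(a) = {a}; new: +{a}
  B→a B c: FOLLOW(B) ⊇ FIRST(c) = {c}; new: +{c}
  C→C a: FOLLOW(C) ⊇ FIRST(a) = {a}; new: +{a}
  S→B: FOLLOW(B) ⊇ FOLLOW(S) ⊇ {$,a}; new: +{$,a}
  S→a A: FOLLOW(A) ⊇ FOLLOW(S) ⊇ {$,a}; new: +{$,a}
  S→c C: FOLLOW(C) ⊇ FOLLOW(S) ⊇ {$,a}; new: +{$}
  S: {$,a}  A: {$,a}  B: {$,a,c}  C: {$,a}
round 2: — fixpoint
  S: {$,a}  A: {$,a}  B: {$,a,c}  C: {$,a}

FOLLOW(S) = ["$", "a"]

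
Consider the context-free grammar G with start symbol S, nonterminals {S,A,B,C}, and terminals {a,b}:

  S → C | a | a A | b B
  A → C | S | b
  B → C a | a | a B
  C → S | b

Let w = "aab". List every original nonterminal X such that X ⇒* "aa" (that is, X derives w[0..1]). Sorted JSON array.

CNF form of G:
  S -> T0 A | T1 B | a | b
  A -> T0 A | T1 B | a | b
  B -> C T0 | T0 B | a
  C -> T0 A | T1 B | a | b
  T0 -> a
  T1 -> b

Fill CYK table bottom-up (cells [i..j] with 0 ≤ i ≤ j ≤ 1 only):
  [0..0]={A,B,C,S,T0}  "a"  orig:{A,B,C,S}
  [1..1]={A,B,C,S,T0}  "a"  orig:{A,B,C,S}
  [0..1]={A,B,C,S}  "aa"

Original NTs in T[0,1] deriving "aa": ["A", "B", "C", "S"]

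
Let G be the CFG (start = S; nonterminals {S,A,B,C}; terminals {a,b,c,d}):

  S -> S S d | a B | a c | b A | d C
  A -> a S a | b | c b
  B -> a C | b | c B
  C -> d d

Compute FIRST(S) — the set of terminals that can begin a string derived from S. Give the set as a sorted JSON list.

FIRST iteration:
[1]
  A via A→a S a: +{a}
  A via A→b: +{b}
  A via A→c b: +{c}
  B via B→a C: +{a}
  B via B→b: +{b}
  B via B→c B: +{c}
  C via C→d d: +{d}
  S via S→a B: +{a}
  S via S→b A: +{b}
  S via S→d C: +{d}
  S: {a,b,d}  A: {a,b,c}  B: {a,b,c}  C: {d}
[2] (stable)
  S: {a,b,d}  A: {a,b,c}  B: {a,b,c}  C: {d}

FIRST(S) = ["a", "b", "d"]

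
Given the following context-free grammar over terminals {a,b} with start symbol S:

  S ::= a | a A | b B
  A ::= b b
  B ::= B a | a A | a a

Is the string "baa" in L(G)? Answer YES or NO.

CNF form of G:
  S -> T0 B | T1 A | a
  A -> T0 T0
  B -> B T1 | T1 A | T1 T1
  T0 -> b
  T1 -> a

Fill CYK table bottom-up:
  cell(0,0) b: {T0}  orig:{}
  cell(1,1) a: {S,T1}  orig:{S}
  cell(2,2) a: {S,T1}  orig:{S}
  cell(0,1) ba: ∅
  cell(1,2) aa: {B}
  cell(0,2) baa: {S}

S ∈ T[0,2] ⇒ YES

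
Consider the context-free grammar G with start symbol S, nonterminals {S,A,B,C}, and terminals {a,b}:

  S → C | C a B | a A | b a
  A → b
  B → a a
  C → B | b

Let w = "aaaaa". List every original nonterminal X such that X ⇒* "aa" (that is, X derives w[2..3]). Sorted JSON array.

CNF form of G:
  S -> C X2 | T0 A | T0 T0 | T1 T0 | b
  A -> b
  B -> T0 T0
  C -> T0 T0 | b
  T0 -> a
  T1 -> b
  X2 -> T0 B

CYK table (by increasing span) (cells [i..j] with 2 ≤ i ≤ j ≤ 3 only):
  [2..2]={T0}  "a"  orig:{}
  [3..3]={T0}  "a"  orig:{}
  [2..3]={B,C,S}  "aa"

Original NTs in T[2,3] deriving "aa": ["B", "C", "S"]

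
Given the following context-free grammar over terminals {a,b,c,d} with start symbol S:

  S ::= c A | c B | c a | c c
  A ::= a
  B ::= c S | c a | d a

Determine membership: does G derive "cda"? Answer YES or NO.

CNF form of G:
  S -> T0 A | T0 B | T0 T0 | T0 T1
  A -> a
  B -> T0 S | T0 T1 | T2 T1
  T0 -> c
  T1 -> a
  T2 -> d

Fill CYK table bottom-up:
  [0..0]={T0}  "c"  orig:{}
  [1..1]={T2}  "d"  orig:{}
  [2..2]={A,T1}  "a"  orig:{A}
  [0..1]=∅  "cd"
  [1..2]={B}  "da"
  [0..2]={S}  "cda"

S ∈ T[0,2] ⇒ YES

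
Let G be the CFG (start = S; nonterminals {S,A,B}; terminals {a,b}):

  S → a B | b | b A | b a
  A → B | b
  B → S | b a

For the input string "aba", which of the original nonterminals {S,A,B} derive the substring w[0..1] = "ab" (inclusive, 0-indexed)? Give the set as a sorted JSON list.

CNF form of G:
  S -> T0 B | T1 A | T1 T0 | b
  A -> T0 B | T1 A | T1 T0 | b
  B -> T0 B | T1 A | T1 T0 | b
  T0 -> a
  T1 -> b

Fill CYK table bottom-up — only the sub-triangle for w[0..1]:
  T[0,0] 'a' = {T0}  orig:{}
  T[1,1] 'b' = {A,B,S,T1}  orig:{A,B,S}
  T[0,1] 'ab' = {A,B,S}

Original NTs in T[0,1] deriving "ab": ["A", "B", "S"]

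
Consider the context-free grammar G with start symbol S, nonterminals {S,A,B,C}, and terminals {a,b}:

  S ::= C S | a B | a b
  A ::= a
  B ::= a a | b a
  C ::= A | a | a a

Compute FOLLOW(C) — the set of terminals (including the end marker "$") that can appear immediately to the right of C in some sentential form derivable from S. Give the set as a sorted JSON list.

FIRST iteration:
pass 1:
  A via A→a: +{a}
  B via B→a a: +{a}
  B via B→b a: +{b}
  C via C→A: +{a}
  S via S→C S: +{a}
  S: {a}  A: {a}  B: {a,b}  C: {a}
pass 2: — fixpoint
  S: {a}  A: {a}  B: {a,b}  C: {a}

FOLLOW sets:
FOLLOW(S) := {$}
[1]
  S→C S: FOLLOW(C) ⊇ FIRST(S) = {a}; new: +{a}
  S→a B: FOLLOW(B) ⊇ FOLLOW(S) ⊇ {$}; new: +{$}
  S: {$}  A: {}  B: {$}  C: {a}
[2]
  C→A: FOLLOW(A) ⊇ FOLLOW(C) ⊇ {a}; new: +{a}
  S: {$}  A: {a}  B: {$}  C: {a}
[3] (stable)
  S: {$}  A: {a}  B: {$}  C: {a}

FOLLOW(C) = ["a"]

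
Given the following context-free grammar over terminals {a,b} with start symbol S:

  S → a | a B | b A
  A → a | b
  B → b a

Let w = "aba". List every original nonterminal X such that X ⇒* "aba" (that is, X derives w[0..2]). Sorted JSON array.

CNF form of G:
  S -> T0 A | T1 B | a
  A -> a | b
  B -> T0 T1
  T0 -> b
  T1 -> a

CYK fill, restricted to cells inside w[0..2]:
  cell(0,0) a: {A,S,T1}  orig:{A,S}
  cell(1,1) b: {A,T0}  orig:{A}
  cell(2,2) a: {A,S,T1}  orig:{A,S}
  cell(0,1) ab: ∅
  cell(1,2) ba: {B,S}
  cell(0,2) aba: {S}

Original NTs in T[0,2] deriving "aba": ["S"]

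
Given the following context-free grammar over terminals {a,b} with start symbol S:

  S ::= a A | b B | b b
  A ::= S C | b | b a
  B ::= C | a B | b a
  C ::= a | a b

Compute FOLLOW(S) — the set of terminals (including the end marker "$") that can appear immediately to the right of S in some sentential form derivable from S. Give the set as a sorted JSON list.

Compute FIRST by fixpoint:
iter 1:
  A via A→b: +{b}
  B via B→a B: +{a}
  B via B→b a: +{b}
  C via C→a: +{a}
  S via S→a A: +{a}
  S via S→b B: +{b}
  FIRST[S]={a,b}  FIRST[A]={b}  FIRST[B]={a,b}  FIRST[C]={a}
iter 2:
  A via A→S C: +{a}
  FIRST[S]={a,b}  FIRST[A]={a,b}  FIRST[B]={a,b}  FIRST[C]={a}
iter 3: (no change)
  FIRST[S]={a,b}  FIRST[A]={a,b}  FIRST[B]={a,b}  FIRST[C]={a}

FOLLOW sets:
seed FOLLOW(S) with $
[1]
  A→S C: FOLLOW(S) ⊇ FIRST(C) = {a}; new: +{a}
  S→a A: FOLLOW(A) ⊇ FOLLOW(S) ⊇ {$,a}; new: +{$,a}
  S→b B: FOLLOW(B) ⊇ FOLLOW(S) ⊇ {$,a}; new: +{$,a}
  FOLLOW(S)={$,a}  FOLLOW(A)={$,a}  FOLLOW(B)={$,a}  FOLLOW(C)={}
[2]
  A→S C: FOLLOW(C) ⊇ FOLLOW(A) ⊇ {$,a}; new: +{$,a}
  FOLLOW(S)={$,a}  FOLLOW(A)={$,a}  FOLLOW(B)={$,a}  FOLLOW(C)={$,a}
[3] (stable)
  FOLLOW(S)={$,a}  FOLLOW(A)={$,a}  FOLLOW(B)={$,a}  FOLLOW(C)={$,a}

FOLLOW(S) = ["$", "a"]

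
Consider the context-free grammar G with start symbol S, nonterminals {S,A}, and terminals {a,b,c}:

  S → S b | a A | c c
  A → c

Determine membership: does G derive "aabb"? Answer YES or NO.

CNF form of G:
  S -> S T0 | T1 A | T2 T2
  A -> c
  T0 -> b
  T1 -> a
  T2 -> c

CYK table (by increasing span):
  [0..0]={T1}  "a"  orig:{}
  [1..1]={T1}  "a"  orig:{}
  [2..2]={T0}  "b"  orig:{}
  [3..3]={T0}  "b"  orig:{}
  [0..1]=∅  "aa"
  [1..2]=∅  "ab"
  [2..3]=∅  "bb"
  [0..2]=∅  "aab"
  [1..3]=∅  "abb"
  [0..3]=∅  "aabb"

S ∉ T[0,3] ⇒ NO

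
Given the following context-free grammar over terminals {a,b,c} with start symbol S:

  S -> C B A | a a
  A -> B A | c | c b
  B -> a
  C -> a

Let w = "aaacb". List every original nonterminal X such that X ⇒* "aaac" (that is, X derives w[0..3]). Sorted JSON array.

CNF form of G:
  S -> C X3 | T2 T2
  A -> B A | T0 T1 | c
  B -> a
  C -> a
  T0 -> c
  T1 -> b
  T2 -> a
  X3 -> B A

CYK table (by increasing span) (cells [i..j] with 0 ≤ i ≤ j ≤ 3 only):
  cell(0,0) a: {B,C,T2}  orig:{B,C}
  cell(1,1) a: {B,C,T2}  orig:{B,C}
  cell(2,2) a: {B,C,T2}  orig:{B,C}
  cell(3,3) c: {A,T0}  orig:{A}
  cell(0,1) aa: {S}
  cell(1,2) aa: {S}
  cell(2,3) ac: {A,X3}  orig:{A}
  cell(0,2) aaa: ∅
  cell(1,3) aac: {A,S,X3}  orig:{A,S}
  cell(0,3) aaac: {A,S,X3}  orig:{A,S}

Original NTs in T[0,3] deriving "aaac": ["A", "S"]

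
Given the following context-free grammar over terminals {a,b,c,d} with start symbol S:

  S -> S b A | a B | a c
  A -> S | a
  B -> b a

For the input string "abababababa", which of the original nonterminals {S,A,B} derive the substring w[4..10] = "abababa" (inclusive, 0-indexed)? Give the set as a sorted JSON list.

CNF form of G:
  S -> S X4 | T1 B | T1 T2
  A -> S X3 | T1 B | T1 T2 | a
  B -> T0 T1
  T0 -> b
  T1 -> a
  T2 -> c
  X3 -> T0 A
  X4 -> T0 A

CYK table (by increasing span), restricted to cells inside w[4..10]:
  [4..4]={A,T1}  "a"  orig:{A}
  [5..5]={T0}  "b"  orig:{}
  [6..6]={A,T1}  "a"  orig:{A}
  [7..7]={T0}  "b"  orig:{}
  [8..8]={A,T1}  "a"  orig:{A}
  [9..9]={T0}  "b"  orig:{}
  [10..10]={A,T1}  "a"  orig:{A}
  [4..5]=∅  "ab"
  [5..6]={B,X3,X4}  "ba"  orig:{B}
  [6..7]=∅  "ab"
  [7..8]={B,X3,X4}  "ba"  orig:{B}
  [8..9]=∅  "ab"
  [9..10]={B,X3,X4}  "ba"  orig:{B}
  [4..6]={A,S}  "aba"
  [5..7]=∅  "bab"
  [6..8]={A,S}  "aba"
  [7..9]=∅  "bab"
  [8..10]={A,S}  "aba"
  [4..7]=∅  "abab"
  [5..8]={X3,X4}  "baba"  orig:{}
  [6..9]=∅  "abab"
  [7..10]={X3,X4}  "baba"  orig:{}
  [4..8]={A,S}  "ababa"
  [5..9]=∅  "babab"
  [6..10]={A,S}  "ababa"
  [4..9]=∅  "ababab"
  [5..10]={X3,X4}  "bababa"  orig:{}
  [4..10]={A,S}  "abababa"

Original NTs in T[4,10] deriving "abababa": ["A", "S"]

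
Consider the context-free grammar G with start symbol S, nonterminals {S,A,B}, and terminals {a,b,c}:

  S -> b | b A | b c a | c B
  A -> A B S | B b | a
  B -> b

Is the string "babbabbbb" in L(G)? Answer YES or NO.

Convert to CNF:
  S -> T0 A | T0 X4 | T1 B | b
  A -> A X3 | B T0 | a
  B -> b
  T0 -> b
  T1 -> c
  T2 -> a
  X3 -> B S
  X4 -> T1 T2

CYK table (by increasing span):
  T[0,0] 'b' = {B,S,T0}  orig:{B,S}
  T[1,1] 'a' = {A,T2}  orig:{A}
  T[2,2] 'b' = {B,S,T0}  orig:{B,S}
  T[3,3] 'b' = {B,S,T0}  orig:{B,S}
  T[4,4] 'a' = {A,T2}  orig:{A}
  T[5,5] 'b' = {B,S,T0}  orig:{B,S}
  T[6,6] 'b' = {B,S,T0}  orig:{B,S}
  T[7,7] 'b' = {B,S,T0}  orig:{B,S}
  T[8,8] 'b' = {B,S,T0}  orig:{B,S}
  T[0,1] 'ba' = {S}
  T[1,2] 'ab' = ∅
  T[2,3] 'bb' = {A,X3}  orig:{A}
  T[3,4] 'ba' = {S}
  T[4,5] 'ab' = ∅
  T[5,6] 'bb' = {A,X3}  orig:{A}
  T[6,7] 'bb' = {A,X3}  orig:{A}
  T[7,8] 'bb' = {A,X3}  orig:{A}
  T[0,2] 'bab' = ∅
  T[1,3] 'abb' = {A}
  T[2,4] 'bba' = {X3}  orig:{}
  T[3,5] 'bab' = ∅
  T[4,6] 'abb' = {A}
  T[5,7] 'bbb' = {S}
  T[6,8] 'bbb' = {S}
  T[0,3] 'babb' = {S}
  T[1,4] 'abba' = {A}
  T[2,5] 'bbab' = ∅
  T[3,6] 'babb' = {S}
  T[4,7] 'abbb' = ∅
  T[5,8] 'bbbb' = {A,X3}  orig:{A}
  T[0,4] 'babba' = {S}
  T[1,5] 'abbab' = ∅
  T[2,6] 'bbabb' = {X3}  orig:{}
  T[3,7] 'babbb' = ∅
  T[4,8] 'abbbb' = {A}
  T[0,5] 'babbab' = ∅
  T[1,6] 'abbabb' = {A}
  T[2,7] 'bbabbb' = ∅
  T[3,8] 'babbbb' = {S}
  T[0,6] 'babbabb' = {S}
  T[1,7] 'abbabbb' = ∅
  T[2,8] 'bbabbbb' = {X3}  orig:{}
  T[0,7] 'babbabbb' = ∅
  T[1,8] 'abbabbbb' = {A}
  T[0,8] 'babbabbbb' = {S}

S ∈ T[0,8] ⇒ YES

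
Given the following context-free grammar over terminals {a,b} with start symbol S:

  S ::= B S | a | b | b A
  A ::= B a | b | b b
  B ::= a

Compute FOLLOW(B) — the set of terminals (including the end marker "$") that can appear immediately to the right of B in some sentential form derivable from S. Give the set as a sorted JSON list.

Compute FIRST by fixpoint:
[1]
  A via A→b: +{b}
  B via B→a: +{a}
  S via S→B S: +{a}
  S via S→b: +{b}
  FIRST(S)={a,b}  FIRST(A)={b}  FIRST(B)={a}
[2]
  A via A→B a: +{a}
  FIRST(S)={a,b}  FIRST(A)={a,b}  FIRST(B)={a}
[3] (stable)
  FIRST(S)={a,b}  FIRST(A)={a,b}  FIRST(B)={a}

Compute FOLLOW by fixpoint:
seed FOLLOW(S) with $
pass 1:
  A→B a: FOLLOW(B) ⊇ FIRST(a) = {a}; new: +{a}
  S→B S: FOLLOW(B) ⊇ FIRST(S) = {a,b}; new: +{b}
  S→b A: FOLLOW(A) ⊇ FOLLOW(S) ⊇ {$}; new: +{$}
  FOLLOW(S)={$}  FOLLOW(A)={$}  FOLLOW(B)={a,b}
pass 2: (no change)
  FOLLOW(S)={$}  FOLLOW(A)={$}  FOLLOW(B)={a,b}

FOLLOW(B) = ["a", "b"]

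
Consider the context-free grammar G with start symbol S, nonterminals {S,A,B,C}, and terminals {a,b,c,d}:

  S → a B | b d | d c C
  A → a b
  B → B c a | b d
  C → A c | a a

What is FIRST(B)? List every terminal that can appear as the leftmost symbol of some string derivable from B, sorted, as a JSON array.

Compute FIRST by fixpoint:
iter 1:
  A via A→a b: +{a}
  B via B→b d: +{b}
  C via C→A c: +{a}
  S via S→a B: +{a}
  S via S→b d: +{b}
  S via S→d c C: +{d}
  FIRST(S)={a,b,d}  FIRST(A)={a}  FIRST(B)={b}  FIRST(C)={a}
iter 2: — fixpoint
  FIRST(S)={a,b,d}  FIRST(A)={a}  FIRST(B)={b}  FIRST(C)={a}

FIRST(B) = ["b"]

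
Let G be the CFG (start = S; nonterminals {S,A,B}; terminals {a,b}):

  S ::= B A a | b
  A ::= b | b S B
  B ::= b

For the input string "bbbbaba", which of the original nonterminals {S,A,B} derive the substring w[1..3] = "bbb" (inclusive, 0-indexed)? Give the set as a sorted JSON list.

CNF form of G:
  S -> B X3 | b
  A -> T0 X2 | b
  B -> b
  T0 -> b
  T1 -> a
  X2 -> S B
  X3 -> A T1

Fill CYK table bottom-up — only the sub-triangle for w[1..3]:
  [1..1]={A,B,S,T0}  "b"  orig:{A,B,S}
  [2..2]={A,B,S,T0}  "b"  orig:{A,B,S}
  [3..3]={A,B,S,T0}  "b"  orig:{A,B,S}
  [1..2]={X2}  "bb"  orig:{}
  [2..3]={X2}  "bb"  orig:{}
  [1..3]={A}  "bbb"

Original NTs in T[1,3] deriving "bbb": ["A"]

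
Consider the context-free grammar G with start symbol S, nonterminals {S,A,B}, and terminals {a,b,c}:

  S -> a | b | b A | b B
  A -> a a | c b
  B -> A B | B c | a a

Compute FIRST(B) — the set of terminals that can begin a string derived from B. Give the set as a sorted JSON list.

FIRST iteration:
pass 1:
  A via A→a a: +{a}
  A via A→c b: +{c}
  B via B→A B: +{a,c}
  S via S→a: +{a}
  S via S→b: +{b}
  FIRST(S)={a,b}  FIRST(A)={a,c}  FIRST(B)={a,c}
pass 2: (no change)
  FIRST(S)={a,b}  FIRST(A)={a,c}  FIRST(B)={a,c}

FIRST(B) = ["a", "c"]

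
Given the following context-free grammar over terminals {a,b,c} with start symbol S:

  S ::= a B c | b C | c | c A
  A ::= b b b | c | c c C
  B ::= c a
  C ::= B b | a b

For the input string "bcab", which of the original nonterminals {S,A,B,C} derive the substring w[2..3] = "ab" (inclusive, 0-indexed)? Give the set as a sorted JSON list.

CNF form of G:
  S -> T0 C | T1 A | T2 X5 | c
  A -> T0 X3 | T1 X4 | c
  B -> T1 T2
  C -> B T0 | T2 T0
  T0 -> b
  T1 -> c
  T2 -> a
  X3 -> T0 T0
  X4 -> T1 C
  X5 -> B T1

Fill CYK table bottom-up, restricted to cells inside w[2..3]:
  [2..2]={T2}  "a"  orig:{}
  [3..3]={T0}  "b"  orig:{}
  [2..3]={C}  "ab"

Original NTs in T[2,3] deriving "ab": ["C"]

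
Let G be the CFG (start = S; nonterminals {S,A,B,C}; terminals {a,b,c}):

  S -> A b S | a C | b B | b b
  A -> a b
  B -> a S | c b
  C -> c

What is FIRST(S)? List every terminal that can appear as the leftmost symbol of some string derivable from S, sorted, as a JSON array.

FIRST sets, iterate to fixpoint:
pass 1:
  A via A→a b: +{a}
  B via B→a S: +{a}
  B via B→c b: +{c}
  C via C→c: +{c}
  S via S→A b S: +{a}
  S via S→b B: +{b}
  S: {a,b}  A: {a}  B: {a,c}  C: {c}
pass 2: (stable)
  S: {a,b}  A: {a}  B: {a,c}  C: {c}

FIRST(S) = ["a", "b"]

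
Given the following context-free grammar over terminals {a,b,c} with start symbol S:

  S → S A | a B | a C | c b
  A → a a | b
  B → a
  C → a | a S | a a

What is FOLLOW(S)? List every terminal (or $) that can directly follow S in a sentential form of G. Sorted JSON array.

FIRST iteration:
round 1:
  A via A→a a: +{a}
  A via A→b: +{b}
  B via B→a: +{a}
  C via C→a: +{a}
  S via S→a B: +{a}
  S via S→c b: +{c}
  FIRST(S)={a,c}  FIRST(A)={a,b}  FIRST(B)={a}  FIRST(C)={a}
round 2: (stable)
  FIRST(S)={a,c}  FIRST(A)={a,b}  FIRST(B)={a}  FIRST(C)={a}

Compute FOLLOW by fixpoint:
initialize: $ ∈ FOLLOW(S)
[1]
  S→S A: FOLLOW(S) ⊇ FIRST(A) = {a,b}; new: +{a,b}
  S→S A: FOLLOW(A) ⊇ FOLLOW(S) ⊇ {$,a,b}; new: +{$,a,b}
  S→a B: FOLLOW(B) ⊇ FOLLOW(S) ⊇ {$,a,b}; new: +{$,a,b}
  S→a C: FOLLOW(C) ⊇ FOLLOW(S) ⊇ {$,a,b}; new: +{$,a,b}
  FOLLOW[S]={$,a,b}  FOLLOW[A]={$,a,b}  FOLLOW[B]={$,a,b}  FOLLOW[C]={$,a,b}
[2] (no change)
  FOLLOW[S]={$,a,b}  FOLLOW[A]={$,a,b}  FOLLOW[B]={$,a,b}  FOLLOW[C]={$,a,b}

FOLLOW(S) = ["$", "a", "b"]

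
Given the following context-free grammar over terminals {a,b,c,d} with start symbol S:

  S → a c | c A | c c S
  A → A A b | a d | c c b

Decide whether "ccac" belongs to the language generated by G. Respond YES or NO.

Convert to CNF:
  S -> T1 T3 | T3 A | T3 X6
  A -> A X4 | T1 T2 | T3 X5
  T0 -> b
  T1 -> a
  T2 -> d
  T3 -> c
  X4 -> A T0
  X5 -> T3 T0
  X6 -> T3 S

CYK fill:
  cell(0,0) c: {T3}  orig:{}
  cell(1,1) c: {T3}  orig:{}
  cell(2,2) a: {T1}  orig:{}
  cell(3,3) c: {T3}  orig:{}
  cell(0,1) cc: ∅
  cell(1,2) ca: ∅
  cell(2,3) ac: {S}
  cell(0,2) cca: ∅
  cell(1,3) cac: {X6}  orig:{}
  cell(0,3) ccac: {S}

S ∈ T[0,3] ⇒ YES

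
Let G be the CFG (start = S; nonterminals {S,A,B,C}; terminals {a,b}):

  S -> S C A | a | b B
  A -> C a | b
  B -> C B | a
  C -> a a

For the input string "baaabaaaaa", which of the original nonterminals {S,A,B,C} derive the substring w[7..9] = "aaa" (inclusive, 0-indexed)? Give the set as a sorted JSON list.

CNF form of G:
  S -> S X2 | T1 B | a
  A -> C T0 | b
  B -> C B | a
  C -> T0 T0
  T0 -> a
  T1 -> b
  X2 -> C A

Fill CYK table bottom-up — only the sub-triangle for w[7..9]:
  T[7,7] 'a' = {B,S,T0}  orig:{B,S}
  T[8,8] 'a' = {B,S,T0}  orig:{B,S}
  T[9,9] 'a' = {B,S,T0}  orig:{B,S}
  T[7,8] 'aa' = {C}
  T[8,9] 'aa' = {C}
  T[7,9] 'aaa' = {A,B}

Original NTs in T[7,9] deriving "aaa": ["A", "B"]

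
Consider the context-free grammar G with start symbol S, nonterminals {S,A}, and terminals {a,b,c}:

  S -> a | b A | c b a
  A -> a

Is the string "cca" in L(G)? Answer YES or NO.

Convert to CNF:
  S -> T0 A | T1 X3 | a
  A -> a
  T0 -> b
  T1 -> c
  T2 -> a
  X3 -> T0 T2

CYK table (by increasing span):
  T[0,0] 'c' = {T1}  orig:{}
  T[1,1] 'c' = {T1}  orig:{}
  T[2,2] 'a' = {A,S,T2}  orig:{A,S}
  T[0,1] 'cc' = ∅
  T[1,2] 'ca' = ∅
  T[0,2] 'cca' = ∅

S ∉ T[0,2] ⇒ NO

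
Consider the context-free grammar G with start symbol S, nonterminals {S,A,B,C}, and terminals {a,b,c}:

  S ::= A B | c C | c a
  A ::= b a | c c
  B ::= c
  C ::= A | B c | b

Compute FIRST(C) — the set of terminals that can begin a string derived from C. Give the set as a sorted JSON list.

FIRST sets, iterate to fixpoint:
round 1:
  A via A→b a: +{b}
  A via A→c c: +{c}
  B via B→c: +{c}
  C via C→A: +{b,c}
  S via S→A B: +{b,c}
  FIRST[S]={b,c}  FIRST[A]={b,c}  FIRST[B]={c}  FIRST[C]={b,c}
round 2: done
  FIRST[S]={b,c}  FIRST[A]={b,c}  FIRST[B]={c}  FIRST[C]={b,c}

FIRST(C) = ["b", "c"]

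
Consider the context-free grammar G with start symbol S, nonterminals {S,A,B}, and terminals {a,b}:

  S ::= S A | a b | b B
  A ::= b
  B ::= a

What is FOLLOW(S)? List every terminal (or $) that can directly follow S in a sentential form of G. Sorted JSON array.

Compute FIRST by fixpoint:
[1]
  A via A→b: +{b}
  B via B→a: +{a}
  S via S→a b: +{a}
  S via S→b B: +{b}
  FIRST[S]={a,b}  FIRST[A]={b}  FIRST[B]={a}
[2] (stable)
  FIRST[S]={a,b}  FIRST[A]={b}  FIRST[B]={a}

Compute FOLLOW by fixpoint:
seed FOLLOW(S) with $
[1]
  S→S A: FOLLOW(S) ⊇ FIRST(A) = {b}; new: +{b}
  S→S A: FOLLOW(A) ⊇ FOLLOW(S) ⊇ {$,b}; new: +{$,b}
  S→b B: FOLLOW(B) ⊇ FOLLOW(S) ⊇ {$,b}; new: +{$,b}
  FOLLOW[S]={$,b}  FOLLOW[A]={$,b}  FOLLOW[B]={$,b}
[2] (no change)
  FOLLOW[S]={$,b}  FOLLOW[A]={$,b}  FOLLOW[B]={$,b}

FOLLOW(S) = ["$", "b"]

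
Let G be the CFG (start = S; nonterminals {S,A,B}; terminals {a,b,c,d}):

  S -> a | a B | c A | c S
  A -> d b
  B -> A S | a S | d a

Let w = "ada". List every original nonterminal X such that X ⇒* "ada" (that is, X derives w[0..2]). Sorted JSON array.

Convert to CNF:
  S -> T2 B | T3 A | T3 S | a
  A -> T0 T1
  B -> A S | T0 T2 | T2 S
  T0 -> d
  T1 -> b
  T2 -> a
  T3 -> c

Fill CYK table bottom-up, restricted to cells inside w[0..2]:
  [0..0]={S,T2}  "a"  orig:{S}
  [1..1]={T0}  "d"  orig:{}
  [2..2]={S,T2}  "a"  orig:{S}
  [0..1]=∅  "ad"
  [1..2]={B}  "da"
  [0..2]={S}  "ada"

Original NTs in T[0,2] deriving "ada": ["S"]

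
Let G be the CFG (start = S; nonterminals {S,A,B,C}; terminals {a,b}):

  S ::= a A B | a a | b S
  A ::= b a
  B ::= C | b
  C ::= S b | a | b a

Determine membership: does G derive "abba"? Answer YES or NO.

Convert to CNF:
  S -> T0 S | T1 T1 | T1 X2
  A -> T0 T1
  B -> S T0 | T0 T1 | a | b
  C -> S T0 | T0 T1 | a
  T0 -> b
  T1 -> a
  X2 -> A B

Fill CYK table bottom-up:
  cell(0,0) a: {B,C,T1}  orig:{B,C}
  cell(1,1) b: {B,T0}  orig:{B}
  cell(2,2) b: {B,T0}  orig:{B}
  cell(3,3) a: {B,C,T1}  orig:{B,C}
  cell(0,1) ab: ∅
  cell(1,2) bb: ∅
  cell(2,3) ba: {A,B,C}
  cell(0,2) abb: ∅
  cell(1,3) bba: ∅
  cell(0,3) abba: ∅

S ∉ T[0,3] ⇒ NO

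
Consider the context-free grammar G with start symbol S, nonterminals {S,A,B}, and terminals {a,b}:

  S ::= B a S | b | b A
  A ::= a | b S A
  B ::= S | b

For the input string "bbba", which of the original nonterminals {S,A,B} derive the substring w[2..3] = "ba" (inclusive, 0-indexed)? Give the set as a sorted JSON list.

CNF form of G:
  S -> B X4 | T0 A | b
  A -> T0 X2 | a
  B -> B X3 | T0 A | b
  T0 -> b
  T1 -> a
  X2 -> S A
  X3 -> T1 S
  X4 -> T1 S

Fill CYK table bottom-up — only the sub-triangle for w[2..3]:
  [2..2]={B,S,T0}  "b"  orig:{B,S}
  [3..3]={A,T1}  "a"  orig:{A}
  [2..3]={B,S,X2}  "ba"  orig:{B,S}

Original NTs in T[2,3] deriving "ba": ["B", "S"]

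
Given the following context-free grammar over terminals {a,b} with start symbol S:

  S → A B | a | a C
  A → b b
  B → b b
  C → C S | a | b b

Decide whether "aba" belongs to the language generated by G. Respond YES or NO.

Convert to CNF:
  S -> A B | T1 C | a
  A -> T0 T0
  B -> T0 T0
  C -> C S | T0 T0 | a
  T0 -> b
  T1 -> a

CYK fill:
  [0..0]={C,S,T1}  "a"  orig:{C,S}
  [1..1]={T0}  "b"  orig:{}
  [2..2]={C,S,T1}  "a"  orig:{C,S}
  [0..1]=∅  "ab"
  [1..2]=∅  "ba"
  [0..2]=∅  "aba"

S ∉ T[0,2] ⇒ NO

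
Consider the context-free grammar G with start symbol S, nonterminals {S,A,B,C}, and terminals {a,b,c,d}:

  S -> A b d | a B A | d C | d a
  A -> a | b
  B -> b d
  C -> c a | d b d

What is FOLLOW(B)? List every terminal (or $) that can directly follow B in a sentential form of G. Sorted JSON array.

Compute FIRST by fixpoint:
round 1:
  A via A→a: +{a}
  A via A→b: +{b}
  B via B→b d: +{b}
  C via C→c a: +{c}
  C via C→d b d: +{d}
  S via S→A b d: +{a,b}
  S via S→d C: +{d}
  FIRST[S]={a,b,d}  FIRST[A]={a,b}  FIRST[B]={b}  FIRST[C]={c,d}
round 2: (no change)
  FIRST[S]={a,b,d}  FIRST[A]={a,b}  FIRST[B]={b}  FIRST[C]={c,d}

Compute FOLLOW by fixpoint:
FOLLOW(S) := {$}
iter 1:
  S→A b d: FOLLOW(A) ⊇ FIRST(b) = {b}; new: +{b}
  S→a B A: FOLLOW(B) ⊇ FIRST(A) = {a,b}; new: +{a,b}
  S→a B A: FOLLOW(A) ⊇ FOLLOW(S) ⊇ {$}; new: +{$}
  S→d C: FOLLOW(C) ⊇ FOLLOW(S) ⊇ {$}; new: +{$}
  S: {$}  A: {$,b}  B: {a,b}  C: {$}
iter 2: — fixpoint
  S: {$}  A: {$,b}  B: {a,b}  C: {$}

FOLLOW(B) = ["a", "b"]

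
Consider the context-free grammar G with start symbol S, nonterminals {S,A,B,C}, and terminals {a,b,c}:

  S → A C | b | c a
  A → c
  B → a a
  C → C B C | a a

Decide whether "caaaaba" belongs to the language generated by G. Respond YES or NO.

CNF form of G:
  S -> A C | T1 T0 | b
  A -> c
  B -> T0 T0
  C -> C X2 | T0 T0
  T0 -> a
  T1 -> c
  X2 -> B C

CYK fill:
  [0..0]={A,T1}  "c"  orig:{A}
  [1..1]={T0}  "a"  orig:{}
  [2..2]={T0}  "a"  orig:{}
  [3..3]={T0}  "a"  orig:{}
  [4..4]={T0}  "a"  orig:{}
  [5..5]={S}  "b"
  [6..6]={T0}  "a"  orig:{}
  [0..1]={S}  "ca"
  [1..2]={B,C}  "aa"
  [2..3]={B,C}  "aa"
  [3..4]={B,C}  "aa"
  [4..5]=∅  "ab"
  [5..6]=∅  "ba"
  [0..2]={S}  "caa"
  [1..3]=∅  "aaa"
  [2..4]=∅  "aaa"
  [3..5]=∅  "aab"
  [4..6]=∅  "aba"
  [0..3]=∅  "caaa"
  [1..4]={X2}  "aaaa"  orig:{}
  [2..5]=∅  "aaab"
  [3..6]=∅  "aaba"
  [0..4]=∅  "caaaa"
  [1..5]=∅  "aaaab"
  [2..6]=∅  "aaaba"
  [0..5]=∅  "caaaab"
  [1..6]=∅  "aaaaba"
  [0..6]=∅  "caaaaba"

S ∉ T[0,6] ⇒ NO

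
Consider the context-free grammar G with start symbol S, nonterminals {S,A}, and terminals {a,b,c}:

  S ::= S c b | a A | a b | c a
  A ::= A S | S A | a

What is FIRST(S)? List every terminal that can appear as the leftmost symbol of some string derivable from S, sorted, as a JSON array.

FIRST sets, iterate to fixpoint:
[1]
  A via A→a: +{a}
  S via S→a A: +{a}
  S via S→c a: +{c}
  FIRST(S)={a,c}  FIRST(A)={a}
[2]
  A via A→S A: +{c}
  FIRST(S)={a,c}  FIRST(A)={a,c}
[3] (no change)
  FIRST(S)={a,c}  FIRST(A)={a,c}

FIRST(S) = ["a", "c"]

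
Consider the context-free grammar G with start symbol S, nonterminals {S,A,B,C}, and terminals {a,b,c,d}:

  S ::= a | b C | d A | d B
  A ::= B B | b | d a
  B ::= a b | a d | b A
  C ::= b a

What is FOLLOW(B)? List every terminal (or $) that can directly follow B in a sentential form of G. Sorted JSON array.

FIRST sets, iterate to fixpoint:
round 1:
  A via A→b: +{b}
  A via A→d a: +{d}
  B via B→a b: +{a}
  B via B→b A: +{b}
  C via C→b a: +{b}
  S via S→a: +{a}
  S via S→b C: +{b}
  S via S→d A: +{d}
  FIRST(S)={a,b,d}  FIRST(A)={b,d}  FIRST(B)={a,b}  FIRST(C)={b}
round 2:
  A via A→B B: +{a}
  FIRST(S)={a,b,d}  FIRST(A)={a,b,d}  FIRST(B)={a,b}  FIRST(C)={b}
round 3: done
  FIRST(S)={a,b,d}  FIRST(A)={a,b,d}  FIRST(B)={a,b}  FIRST(C)={b}

FOLLOW sets:
FOLLOW(S) := {$}
[1]
  A→B B: FOLLOW(B) ⊇ FIRST(B) = {a,b}; new: +{a,b}
  B→b A: FOLLOW(A) ⊇ FOLLOW(B) ⊇ {a,b}; new: +{a,b}
  S→b C: FOLLOW(C) ⊇ FOLLOW(S) ⊇ {$}; new: +{$}
  S→d A: FOLLOW(A) ⊇ FOLLOW(S) ⊇ {$}; new: +{$}
  S→d B: FOLLOW(B) ⊇ FOLLOW(S) ⊇ {$}; new: +{$}
  FOLLOW(S)={$}  FOLLOW(A)={$,a,b}  FOLLOW(B)={$,a,b}  FOLLOW(C)={$}
[2] done
  FOLLOW(S)={$}  FOLLOW(A)={$,a,b}  FOLLOW(B)={$,a,b}  FOLLOW(C)={$}

FOLLOW(B) = ["$", "a", "b"]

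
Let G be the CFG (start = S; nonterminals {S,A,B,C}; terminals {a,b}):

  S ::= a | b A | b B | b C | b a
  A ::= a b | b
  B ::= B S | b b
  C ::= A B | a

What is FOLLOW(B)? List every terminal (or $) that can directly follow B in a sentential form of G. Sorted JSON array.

FIRST iteration:
[1]
  A via A→a b: +{a}
  A via A→b: +{b}
  B via B→b b: +{b}
  C via C→A B: +{a,b}
  S via S→a: +{a}
  S via S→b A: +{b}
  FIRST(S)={a,b}  FIRST(A)={a,b}  FIRST(B)={b}  FIRST(C)={a,b}
[2] — fixpoint
  FIRST(S)={a,b}  FIRST(A)={a,b}  FIRST(B)={b}  FIRST(C)={a,b}

FOLLOW sets:
FOLLOW(S) := {$}
[1]
  B→B S: FOLLOW(B) ⊇ FIRST(S) = {a,b}; new: +{a,b}
  B→B S: FOLLOW(S) ⊇ FOLLOW(B) ⊇ {a,b}; new: +{a,b}
  C→A B: FOLLOW(A) ⊇ FIRST(B) = {b}; new: +{b}
  S→b A: FOLLOW(A) ⊇ FOLLOW(S) ⊇ {$,a,b}; new: +{$,a}
  S→b B: FOLLOW(B) ⊇ FOLLOW(S) ⊇ {$,a,b}; new: +{$}
  S→b C: FOLLOW(C) ⊇ FOLLOW(S) ⊇ {$,a,b}; new: +{$,a,b}
  FOLLOW[S]={$,a,b}  FOLLOW[A]={$,a,b}  FOLLOW[B]={$,a,b}  FOLLOW[C]={$,a,b}
[2] (no change)
  FOLLOW[S]={$,a,b}  FOLLOW[A]={$,a,b}  FOLLOW[B]={$,a,b}  FOLLOW[C]={$,a,b}

FOLLOW(B) = ["$", "a", "b"]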